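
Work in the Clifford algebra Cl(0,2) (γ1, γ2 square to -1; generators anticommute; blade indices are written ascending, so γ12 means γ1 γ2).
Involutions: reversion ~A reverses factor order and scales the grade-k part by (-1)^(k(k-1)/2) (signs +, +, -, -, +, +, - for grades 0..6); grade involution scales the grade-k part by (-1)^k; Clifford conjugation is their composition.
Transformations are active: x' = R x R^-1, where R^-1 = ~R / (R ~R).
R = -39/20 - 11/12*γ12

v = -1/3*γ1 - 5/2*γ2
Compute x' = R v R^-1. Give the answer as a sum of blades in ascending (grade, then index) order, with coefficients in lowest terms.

~R = -39/20 + 11/12*γ12, and R ~R = 8357/1800, so R^-1 = ~R / (8357/1800).
R v = -197/120*γ1 + 373/72*γ2
Answer: 85861/50142*γ1 - 15475/8357*γ2


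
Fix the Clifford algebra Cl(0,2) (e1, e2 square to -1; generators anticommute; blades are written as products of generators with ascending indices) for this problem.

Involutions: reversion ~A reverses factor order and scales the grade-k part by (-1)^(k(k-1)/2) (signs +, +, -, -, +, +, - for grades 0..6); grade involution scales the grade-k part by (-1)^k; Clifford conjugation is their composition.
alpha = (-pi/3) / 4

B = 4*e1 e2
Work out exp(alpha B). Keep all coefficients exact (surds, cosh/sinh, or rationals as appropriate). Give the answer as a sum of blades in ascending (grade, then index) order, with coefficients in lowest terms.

B^2 = (4)^2*(e1 e2)^2 = 16*(-1) = -16 (a basis 2-blade squares to minus the product of its generators' squares).
B^2 = -16 — the series telescopes trigonometrically here: l = 4, alpha*l = -pi/3, so exp(alpha B) = cos(-pi/3) + (sin(-pi/3)/4)*B = 1/2 + (-sqrt(3)/8)*B.
Answer: 1/2 - sqrt(3)/2*e1 e2


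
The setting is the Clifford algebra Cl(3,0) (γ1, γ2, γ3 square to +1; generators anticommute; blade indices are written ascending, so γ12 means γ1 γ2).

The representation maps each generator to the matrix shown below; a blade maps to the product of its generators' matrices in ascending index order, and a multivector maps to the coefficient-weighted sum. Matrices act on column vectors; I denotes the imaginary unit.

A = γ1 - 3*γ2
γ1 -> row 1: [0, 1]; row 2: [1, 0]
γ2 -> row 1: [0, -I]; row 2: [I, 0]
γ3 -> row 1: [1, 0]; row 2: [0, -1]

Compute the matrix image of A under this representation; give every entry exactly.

M = (1)*rho(γ1) + (-3)*rho(γ2), summed entrywise:
Answer: row 1: [0, 1 + 3*I]; row 2: [1 - 3*I, 0]


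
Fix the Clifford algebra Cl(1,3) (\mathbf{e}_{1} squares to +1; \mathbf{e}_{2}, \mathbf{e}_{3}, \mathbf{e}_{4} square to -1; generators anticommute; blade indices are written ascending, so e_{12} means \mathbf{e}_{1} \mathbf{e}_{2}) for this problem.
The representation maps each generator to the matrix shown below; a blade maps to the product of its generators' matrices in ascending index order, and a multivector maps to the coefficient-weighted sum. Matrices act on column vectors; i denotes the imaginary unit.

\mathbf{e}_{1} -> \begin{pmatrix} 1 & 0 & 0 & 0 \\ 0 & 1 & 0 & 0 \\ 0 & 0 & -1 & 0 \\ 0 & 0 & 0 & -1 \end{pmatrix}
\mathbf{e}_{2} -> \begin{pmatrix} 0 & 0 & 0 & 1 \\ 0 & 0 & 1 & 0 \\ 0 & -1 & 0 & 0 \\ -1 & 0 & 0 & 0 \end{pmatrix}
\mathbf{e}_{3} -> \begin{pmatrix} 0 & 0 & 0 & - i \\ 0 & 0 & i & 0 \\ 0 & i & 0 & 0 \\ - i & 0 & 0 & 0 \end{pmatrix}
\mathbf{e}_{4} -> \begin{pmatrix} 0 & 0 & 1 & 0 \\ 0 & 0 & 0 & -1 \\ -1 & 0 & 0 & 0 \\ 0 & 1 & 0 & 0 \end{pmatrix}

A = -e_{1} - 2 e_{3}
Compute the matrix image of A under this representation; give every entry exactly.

M = (-1)*rho(e_{1}) + (-2)*rho(e_{3}), summed entrywise:
Answer: \begin{pmatrix} -1 & 0 & 0 & 2 i \\ 0 & -1 & - 2 i & 0 \\ 0 & - 2 i & 1 & 0 \\ 2 i & 0 & 0 & 1 \end{pmatrix}


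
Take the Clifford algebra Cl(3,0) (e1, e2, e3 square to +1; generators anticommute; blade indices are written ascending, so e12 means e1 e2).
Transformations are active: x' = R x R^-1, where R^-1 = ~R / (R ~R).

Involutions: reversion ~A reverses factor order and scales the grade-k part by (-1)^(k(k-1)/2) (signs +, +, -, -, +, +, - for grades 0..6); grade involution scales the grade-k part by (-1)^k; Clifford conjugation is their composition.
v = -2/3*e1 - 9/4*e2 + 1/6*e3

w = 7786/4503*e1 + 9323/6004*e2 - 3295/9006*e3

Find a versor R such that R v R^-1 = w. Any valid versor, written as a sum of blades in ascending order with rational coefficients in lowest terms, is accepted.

Since q(v) = q(w) = 797/144, the sum R = v + w = 4784/4503*e1 - 2093/3002*e2 - 299/1501*e3 does the job whenever invertible.
Answer: 4784/4503*e1 - 2093/3002*e2 - 299/1501*e3


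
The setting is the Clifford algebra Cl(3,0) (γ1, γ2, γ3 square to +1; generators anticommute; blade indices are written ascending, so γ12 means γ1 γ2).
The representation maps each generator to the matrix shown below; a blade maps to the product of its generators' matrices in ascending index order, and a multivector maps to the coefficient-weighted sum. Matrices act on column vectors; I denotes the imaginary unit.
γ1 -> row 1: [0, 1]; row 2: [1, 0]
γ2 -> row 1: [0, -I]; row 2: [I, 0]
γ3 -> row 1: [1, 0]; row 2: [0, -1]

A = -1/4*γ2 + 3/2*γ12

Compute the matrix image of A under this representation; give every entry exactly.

Bivector images (products of the table entries): rho(γ12) = rho(γ1)rho(γ2) = row 1: [I, 0]; row 2: [0, -I].
M = (-1/4)*rho(γ2) + (3/2)*rho(γ12), summed entrywise:
Answer: row 1: [3*I/2, I/4]; row 2: [-I/4, -3*I/2]


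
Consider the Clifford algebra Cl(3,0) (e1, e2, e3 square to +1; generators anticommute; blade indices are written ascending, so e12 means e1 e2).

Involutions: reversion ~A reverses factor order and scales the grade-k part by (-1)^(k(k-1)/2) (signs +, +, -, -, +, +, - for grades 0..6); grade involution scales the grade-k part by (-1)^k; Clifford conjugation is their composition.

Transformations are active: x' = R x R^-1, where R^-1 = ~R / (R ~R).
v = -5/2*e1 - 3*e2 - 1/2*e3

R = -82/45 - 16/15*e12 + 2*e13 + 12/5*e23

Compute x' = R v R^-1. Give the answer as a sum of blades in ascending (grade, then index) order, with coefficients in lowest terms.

~R = -82/45 + 16/15*e12 - 2*e13 - 12/5*e23, and R ~R = 28792/2025, so R^-1 = ~R / (28792/2025).
R v = 304/45*e1 + 8/5*e2 + 118/9*e3 + 8/15*e123
Answer: 6827/7198*e1 + 8781/3599*e2 - 347/118*e3


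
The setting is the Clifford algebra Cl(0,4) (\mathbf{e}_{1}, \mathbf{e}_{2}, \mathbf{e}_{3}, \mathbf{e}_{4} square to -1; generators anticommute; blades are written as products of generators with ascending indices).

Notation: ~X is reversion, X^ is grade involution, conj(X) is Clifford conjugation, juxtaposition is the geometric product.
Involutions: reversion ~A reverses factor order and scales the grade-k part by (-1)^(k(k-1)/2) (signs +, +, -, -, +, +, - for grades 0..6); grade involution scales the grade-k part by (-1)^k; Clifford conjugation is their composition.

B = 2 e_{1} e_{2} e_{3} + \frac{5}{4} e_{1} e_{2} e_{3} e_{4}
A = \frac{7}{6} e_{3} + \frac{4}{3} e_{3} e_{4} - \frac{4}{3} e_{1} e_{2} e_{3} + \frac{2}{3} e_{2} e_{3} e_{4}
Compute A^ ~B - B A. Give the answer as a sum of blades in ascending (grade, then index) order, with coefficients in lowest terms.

first term: -\frac{8}{3} + \frac{5}{6} e_{1} + \frac{5}{3} e_{4} - 4 e_{1} e_{2} + \frac{4}{3} e_{1} e_{4} - \frac{29}{24} e_{1} e_{2} e_{4}
second term: -\frac{8}{3} + \frac{5}{6} e_{1} + \frac{5}{3} e_{4} - 4 e_{1} e_{2} - \frac{4}{3} e_{1} e_{4} - \frac{29}{24} e_{1} e_{2} e_{4}
Answer: \frac{8}{3} e_{1} e_{4}


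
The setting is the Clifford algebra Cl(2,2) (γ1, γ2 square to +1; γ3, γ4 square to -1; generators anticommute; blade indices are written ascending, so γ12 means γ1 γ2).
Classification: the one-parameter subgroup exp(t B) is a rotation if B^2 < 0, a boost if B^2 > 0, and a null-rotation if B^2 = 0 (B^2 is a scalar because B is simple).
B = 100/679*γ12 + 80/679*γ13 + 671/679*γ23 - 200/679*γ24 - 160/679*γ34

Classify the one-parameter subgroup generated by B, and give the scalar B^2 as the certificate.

B^2 term by term: the squares give (100/679)^2*(γ12)^2 + (80/679)^2*(γ13)^2 + (671/679)^2*(γ23)^2 + (-200/679)^2*(γ24)^2 + (-160/679)^2*(γ34)^2 = 10000/461041*(-1) + 6400/461041*(+1) + 450241/461041*(+1) + 40000/461041*(+1) + 25600/461041*(-1) = 1 (each basis 2-blade squares to minus the product of its generators' squares); cross terms between blades sharing an index anticommute and cancel; the commuting (index-disjoint) pairs give grade-4 terms 2*c*c'*(blade product), which cancel blade by blade — γ1234: -32000/461041 + 32000/461041 = 0 — confirming B is simple. So B^2 = 1.
Answer: boost, certificate B^2 = 1. The class reads off the invariant scalar 1 directly.


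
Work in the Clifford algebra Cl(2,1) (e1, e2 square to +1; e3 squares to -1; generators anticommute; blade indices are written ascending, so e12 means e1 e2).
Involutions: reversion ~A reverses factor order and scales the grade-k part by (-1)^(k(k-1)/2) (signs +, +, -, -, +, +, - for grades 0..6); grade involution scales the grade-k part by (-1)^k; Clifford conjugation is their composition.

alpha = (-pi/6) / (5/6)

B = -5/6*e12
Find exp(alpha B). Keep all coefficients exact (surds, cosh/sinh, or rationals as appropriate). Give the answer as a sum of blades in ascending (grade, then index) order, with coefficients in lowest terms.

B^2 = (-5/6)^2*(e12)^2 = 25/36*(-1) = -25/36 (a basis 2-blade squares to minus the product of its generators' squares).
B^2 = -25/36 — the series telescopes trigonometrically here: l = 5/6, alpha*l = -pi/6, so exp(alpha B) = cos(-pi/6) + (sin(-pi/6)/(5/6))*B = sqrt(3)/2 + (-3/5)*B.
Answer: sqrt(3)/2 + 1/2*e12


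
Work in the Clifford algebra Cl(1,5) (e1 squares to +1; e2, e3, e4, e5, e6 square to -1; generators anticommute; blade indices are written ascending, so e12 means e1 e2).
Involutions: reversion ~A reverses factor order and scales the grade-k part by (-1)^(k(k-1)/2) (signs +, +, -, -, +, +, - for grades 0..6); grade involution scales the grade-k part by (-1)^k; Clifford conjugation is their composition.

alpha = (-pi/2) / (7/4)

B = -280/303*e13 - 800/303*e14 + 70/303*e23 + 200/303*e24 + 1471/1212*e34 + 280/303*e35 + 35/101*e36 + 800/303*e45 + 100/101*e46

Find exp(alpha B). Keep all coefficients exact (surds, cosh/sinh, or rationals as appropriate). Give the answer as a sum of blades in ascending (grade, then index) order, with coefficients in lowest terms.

B^2 term by term: the squares give (-280/303)^2*(e13)^2 + (-800/303)^2*(e14)^2 + (70/303)^2*(e23)^2 + (200/303)^2*(e24)^2 + (1471/1212)^2*(e34)^2 + (280/303)^2*(e35)^2 + (35/101)^2*(e36)^2 + (800/303)^2*(e45)^2 + (100/101)^2*(e46)^2 = 78400/91809*(+1) + 640000/91809*(+1) + 4900/91809*(-1) + 40000/91809*(-1) + 2163841/1468944*(-1) + 78400/91809*(-1) + 1225/10201*(-1) + 640000/91809*(-1) + 10000/10201*(-1) = -49/16 (each basis 2-blade squares to minus the product of its generators' squares); cross terms between blades sharing an index anticommute and cancel; the commuting (index-disjoint) pairs give grade-4 terms 2*c*c'*(blade product), which cancel blade by blade — e1234: 112000/91809 - 112000/91809 = 0; e1345: -448000/91809 + 448000/91809 = 0; e1346: -56000/30603 + 56000/30603 = 0; e2345: 112000/91809 - 112000/91809 = 0; e2346: 14000/30603 - 14000/30603 = 0; e3456: -56000/30603 + 56000/30603 = 0 — confirming B is simple. So B^2 = -49/16.
B^2 = -49/16 — B^2 < 0, so the exponential closes trigonometrically: l = 7/4, alpha*l = -pi/2, so exp(alpha B) = cos(-pi/2) + (sin(-pi/2)/(7/4))*B = 0 + (-4/7)*B.
Answer: 160/303*e13 + 3200/2121*e14 - 40/303*e23 - 800/2121*e24 - 1471/2121*e34 - 160/303*e35 - 20/101*e36 - 3200/2121*e45 - 400/707*e46


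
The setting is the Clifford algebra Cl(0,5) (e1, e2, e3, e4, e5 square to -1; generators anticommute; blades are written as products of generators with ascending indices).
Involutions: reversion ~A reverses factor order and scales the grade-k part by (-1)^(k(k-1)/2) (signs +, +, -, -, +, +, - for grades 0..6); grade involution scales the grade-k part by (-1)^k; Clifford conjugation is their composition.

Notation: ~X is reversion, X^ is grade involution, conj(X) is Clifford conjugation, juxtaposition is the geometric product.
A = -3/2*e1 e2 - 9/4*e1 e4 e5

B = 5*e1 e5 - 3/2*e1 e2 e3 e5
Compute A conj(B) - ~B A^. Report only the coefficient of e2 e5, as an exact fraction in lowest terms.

first term: 45/4*e4 + 15/2*e2 e5 - 9/4*e3 e5 + 27/8*e2 e3 e4
second term: -45/4*e4 - 15/2*e2 e5 - 9/4*e3 e5 - 27/8*e2 e3 e4
Answer: 15


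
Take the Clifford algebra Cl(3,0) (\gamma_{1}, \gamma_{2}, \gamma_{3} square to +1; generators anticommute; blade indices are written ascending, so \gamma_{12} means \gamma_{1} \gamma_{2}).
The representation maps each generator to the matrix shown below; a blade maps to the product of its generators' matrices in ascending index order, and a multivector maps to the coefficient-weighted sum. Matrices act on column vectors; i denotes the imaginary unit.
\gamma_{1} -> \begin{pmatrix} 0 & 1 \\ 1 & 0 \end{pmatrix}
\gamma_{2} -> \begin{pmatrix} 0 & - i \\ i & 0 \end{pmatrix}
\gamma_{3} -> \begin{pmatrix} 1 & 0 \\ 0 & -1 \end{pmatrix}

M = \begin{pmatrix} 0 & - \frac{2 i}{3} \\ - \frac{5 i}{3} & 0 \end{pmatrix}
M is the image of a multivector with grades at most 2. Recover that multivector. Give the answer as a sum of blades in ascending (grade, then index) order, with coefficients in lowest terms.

Method: 1, rho(\gamma_{1}), rho(\gamma_{2}), rho(\gamma_{3}) form a trace-orthogonal basis of the 2x2 complex matrices (tr(X Y) = 2 if X = Y, else 0), so M = m0*1 + m1*rho(\gamma_{1}) + m2*rho(\gamma_{2}) + m3*rho(\gamma_{3}) with m0 = tr(M)/2 = 0, m1 = tr(M rho(\gamma_{1}))/2 = - \frac{7 i}{6}, m2 = tr(M rho(\gamma_{2}))/2 = - \frac{1}{2}, m3 = tr(M rho(\gamma_{3}))/2 = 0.
Multiplying table entries, the bivector images are rho(\gamma_{12}) = i*rho(\gamma_{3}), rho(\gamma_{13}) = -i*rho(\gamma_{2}), rho(\gamma_{23}) = i*rho(\gamma_{1}); with real blade coefficients the real parts of m0..m3 are the coefficients of 1, \gamma_{1}, \gamma_{2}, \gamma_{3} and the imaginary parts give the bivectors (\gamma_{23}: Im m1, \gamma_{13}: -Im m2, \gamma_{12}: Im m3).
Answer: -\frac{1}{2} \gamma_{2} - \frac{7}{6} \gamma_{23}


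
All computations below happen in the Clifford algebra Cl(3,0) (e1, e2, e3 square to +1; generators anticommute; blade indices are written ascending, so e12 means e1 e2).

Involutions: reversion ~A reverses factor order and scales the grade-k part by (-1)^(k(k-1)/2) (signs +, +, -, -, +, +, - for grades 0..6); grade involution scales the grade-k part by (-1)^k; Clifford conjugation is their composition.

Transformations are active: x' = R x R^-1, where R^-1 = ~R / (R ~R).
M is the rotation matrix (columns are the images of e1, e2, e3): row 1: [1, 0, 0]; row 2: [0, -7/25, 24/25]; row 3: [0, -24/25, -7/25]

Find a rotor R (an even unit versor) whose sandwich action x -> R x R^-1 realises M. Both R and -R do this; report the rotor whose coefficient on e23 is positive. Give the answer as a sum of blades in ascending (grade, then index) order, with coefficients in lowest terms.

Method: write R = a + b12*e12 + b13*e13 + b23*e23 with a^2 + b12^2 + b13^2 + b23^2 = 1 (so R^-1 = ~R). Expanding the columns R e_j ~R gives tr M = 4a^2 - 1 and, from the antisymmetric part, M21 - M12 = -4a*b12, M13 - M31 = 4a*b13, M32 - M23 = -4a*b23.
Here tr M = 11/25, so a^2 = (1 + tr M)/4 = 9/25 and a = ±3/5. Taking a = 3/5: M21 - M12 = 0, M13 - M31 = 0, M32 - M23 = -48/25, giving b12 = 0, b13 = 0, b23 = 4/5, i.e. R = 3/5 + 4/5*e23.
Its e23 coefficient is already positive.
Answer: 3/5 + 4/5*e23. Uniqueness: Spin(3) -> SO(3) maps R and -R to the same rotation of trace 11/25; fixing the sign of the e23 coefficient removes the ambiguity.


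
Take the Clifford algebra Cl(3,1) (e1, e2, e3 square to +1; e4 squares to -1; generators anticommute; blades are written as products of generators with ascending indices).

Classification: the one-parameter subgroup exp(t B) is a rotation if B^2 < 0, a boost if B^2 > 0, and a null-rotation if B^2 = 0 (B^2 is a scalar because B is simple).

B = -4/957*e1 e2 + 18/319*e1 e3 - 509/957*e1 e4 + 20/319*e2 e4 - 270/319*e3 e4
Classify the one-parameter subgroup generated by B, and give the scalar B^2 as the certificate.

B^2 term by term: the squares give (-4/957)^2*(e1 e2)^2 + (18/319)^2*(e1 e3)^2 + (-509/957)^2*(e1 e4)^2 + (20/319)^2*(e2 e4)^2 + (-270/319)^2*(e3 e4)^2 = 16/915849*(-1) + 324/101761*(-1) + 259081/915849*(+1) + 400/101761*(+1) + 72900/101761*(+1) = 1 (each basis 2-blade squares to minus the product of its generators' squares); cross terms between blades sharing an index anticommute and cancel; the commuting (index-disjoint) pairs give grade-4 terms 2*c*c'*(blade product), which cancel blade by blade — e1 e2 e3 e4: 720/101761 - 720/101761 = 0 — confirming B is simple. So B^2 = 1.
Answer: boost, certificate B^2 = 1. Key observation: B^2 = 1 is a conjugation invariant, so its sign decides the class regardless of the surface form of B.


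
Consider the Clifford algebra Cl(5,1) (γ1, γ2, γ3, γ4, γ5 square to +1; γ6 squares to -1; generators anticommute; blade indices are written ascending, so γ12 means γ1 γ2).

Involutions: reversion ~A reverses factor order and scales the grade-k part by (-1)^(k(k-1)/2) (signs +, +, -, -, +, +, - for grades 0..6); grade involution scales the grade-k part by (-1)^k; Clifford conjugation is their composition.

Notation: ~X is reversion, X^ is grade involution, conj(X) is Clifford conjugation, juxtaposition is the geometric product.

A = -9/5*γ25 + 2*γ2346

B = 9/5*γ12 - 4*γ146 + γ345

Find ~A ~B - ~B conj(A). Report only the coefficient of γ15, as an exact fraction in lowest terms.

first term: 81/25*γ15 + 8*γ123 - 9/5*γ234 - 2*γ256 + 18/5*γ1346 - 36/5*γ12456
second term: -81/25*γ15 + 8*γ123 + 9/5*γ234 - 2*γ256 - 18/5*γ1346 - 36/5*γ12456
Answer: 162/25


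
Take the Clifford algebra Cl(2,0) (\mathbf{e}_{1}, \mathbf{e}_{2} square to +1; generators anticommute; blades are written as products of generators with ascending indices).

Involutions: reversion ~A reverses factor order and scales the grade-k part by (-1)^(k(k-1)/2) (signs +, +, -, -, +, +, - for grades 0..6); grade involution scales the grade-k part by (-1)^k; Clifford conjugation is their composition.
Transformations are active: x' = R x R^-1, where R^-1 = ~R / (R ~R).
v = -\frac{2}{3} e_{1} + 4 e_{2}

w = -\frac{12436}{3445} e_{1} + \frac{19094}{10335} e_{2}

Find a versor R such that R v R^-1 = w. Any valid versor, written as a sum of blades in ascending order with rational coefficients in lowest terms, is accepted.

The midline construction: v and w both square to \frac{148}{9}, so reflecting in their sum -\frac{44198}{10335} e_{1} + \frac{60434}{10335} e_{2} exchanges them.
Answer: -\frac{44198}{10335} e_{1} + \frac{60434}{10335} e_{2}


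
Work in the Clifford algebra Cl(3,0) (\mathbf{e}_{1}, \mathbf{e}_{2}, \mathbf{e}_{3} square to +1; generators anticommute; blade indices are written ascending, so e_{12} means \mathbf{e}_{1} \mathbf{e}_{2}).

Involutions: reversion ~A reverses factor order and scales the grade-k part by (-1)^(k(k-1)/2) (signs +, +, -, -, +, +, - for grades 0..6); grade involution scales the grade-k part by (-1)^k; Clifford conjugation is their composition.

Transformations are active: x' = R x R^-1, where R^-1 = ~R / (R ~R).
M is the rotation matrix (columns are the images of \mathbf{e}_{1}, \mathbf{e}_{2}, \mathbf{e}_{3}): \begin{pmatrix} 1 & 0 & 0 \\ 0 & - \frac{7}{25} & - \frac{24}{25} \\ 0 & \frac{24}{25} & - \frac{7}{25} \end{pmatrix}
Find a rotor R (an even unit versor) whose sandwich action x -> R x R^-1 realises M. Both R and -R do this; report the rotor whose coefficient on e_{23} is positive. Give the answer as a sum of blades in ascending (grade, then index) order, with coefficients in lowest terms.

Method: write R = a + b12*e_{12} + b13*e_{13} + b23*e_{23} with a^2 + b12^2 + b13^2 + b23^2 = 1 (so R^-1 = ~R). Expanding the columns R e_j ~R gives tr M = 4a^2 - 1 and, from the antisymmetric part, M21 - M12 = -4a*b12, M13 - M31 = 4a*b13, M32 - M23 = -4a*b23.
Here tr M = \frac{11}{25}, so a^2 = (1 + tr M)/4 = \frac{9}{25} and a = ±\frac{3}{5}. Taking a = \frac{3}{5}: M21 - M12 = 0, M13 - M31 = 0, M32 - M23 = \frac{48}{25}, giving b12 = 0, b13 = 0, b23 = -\frac{4}{5}, i.e. R = \frac{3}{5} - \frac{4}{5} e_{23}.
Its e_{23} coefficient is negative, so report the other preimage -R.
Answer: -\frac{3}{5} + \frac{4}{5} e_{23}. Recall the cover is two-to-one: with M of trace \frac{11}{25}, both preimages act alike, and the stated e_{23} sign chooses the sheet.


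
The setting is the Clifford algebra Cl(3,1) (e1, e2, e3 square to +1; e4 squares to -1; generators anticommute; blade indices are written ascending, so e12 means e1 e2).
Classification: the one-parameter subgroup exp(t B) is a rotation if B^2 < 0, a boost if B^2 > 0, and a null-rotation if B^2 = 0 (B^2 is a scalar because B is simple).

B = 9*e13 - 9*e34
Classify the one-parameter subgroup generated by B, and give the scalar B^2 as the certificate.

B^2 term by term: the squares give (9)^2*(e13)^2 + (-9)^2*(e34)^2 = 81*(-1) + 81*(+1) = 0 (each basis 2-blade squares to minus the product of its generators' squares); cross terms between blades sharing an index anticommute and cancel. So B^2 = 0.
Answer: null-rotation, certificate B^2 = 0. Certificate logic: 0 is a conjugation-invariant scalar, so its sign fixes rotation versus boost versus null-rotation outright.


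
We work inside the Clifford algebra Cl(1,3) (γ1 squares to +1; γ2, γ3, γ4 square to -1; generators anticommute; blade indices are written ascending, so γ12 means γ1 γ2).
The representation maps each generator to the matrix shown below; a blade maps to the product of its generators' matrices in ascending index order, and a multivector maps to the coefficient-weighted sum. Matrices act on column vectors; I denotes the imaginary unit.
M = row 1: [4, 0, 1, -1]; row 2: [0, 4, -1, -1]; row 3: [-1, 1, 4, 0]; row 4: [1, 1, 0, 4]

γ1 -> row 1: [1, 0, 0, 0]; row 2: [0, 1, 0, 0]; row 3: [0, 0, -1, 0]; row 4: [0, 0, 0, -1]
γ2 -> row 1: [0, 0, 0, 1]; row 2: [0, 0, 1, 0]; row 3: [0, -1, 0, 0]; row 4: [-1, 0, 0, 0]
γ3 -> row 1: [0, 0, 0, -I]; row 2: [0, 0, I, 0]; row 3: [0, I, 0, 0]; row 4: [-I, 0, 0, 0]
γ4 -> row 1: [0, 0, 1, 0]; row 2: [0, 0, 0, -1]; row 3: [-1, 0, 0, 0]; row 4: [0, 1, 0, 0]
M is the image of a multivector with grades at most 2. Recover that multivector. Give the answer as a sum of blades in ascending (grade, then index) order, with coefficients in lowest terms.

Method: the blade images are trace-orthogonal — tr(rho(e_A) rho(e_B)^-1) = 4 if A = B and 0 otherwise — and rho(e_A)^-1 = (e_A)^2 * rho(e_A) with (e_A)^2 = +1 or -1, so the coefficient of e_A in the preimage is (e_A)^2 * tr(M rho(e_A))/4.
Nonzero projections over blades of grade <= 2: 1: (1)^2 = +1, tr(M 1) = 16, coefficient 4; γ2: (γ2)^2 = -1, tr(M rho(γ2)) = 4, coefficient -1; γ4: (γ4)^2 = -1, tr(M rho(γ4)) = -4, coefficient 1. Every other blade of grade <= 2 projects to 0.
Answer: 4 - γ2 + γ4


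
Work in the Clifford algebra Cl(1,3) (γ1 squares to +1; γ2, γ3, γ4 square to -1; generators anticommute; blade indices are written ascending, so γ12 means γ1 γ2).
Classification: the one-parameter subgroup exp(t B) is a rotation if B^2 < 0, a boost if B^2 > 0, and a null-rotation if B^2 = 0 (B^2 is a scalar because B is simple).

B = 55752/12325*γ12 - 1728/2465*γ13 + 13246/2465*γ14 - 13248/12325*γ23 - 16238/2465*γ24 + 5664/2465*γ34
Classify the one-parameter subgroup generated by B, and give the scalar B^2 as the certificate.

B^2 term by term: the squares give (55752/12325)^2*(γ12)^2 + (-1728/2465)^2*(γ13)^2 + (13246/2465)^2*(γ14)^2 + (-13248/12325)^2*(γ23)^2 + (-16238/2465)^2*(γ24)^2 + (5664/2465)^2*(γ34)^2 = 3108285504/151905625*(+1) + 2985984/6076225*(+1) + 175456516/6076225*(+1) + 175509504/151905625*(-1) + 263672644/6076225*(-1) + 32080896/6076225*(-1) = 0 (each basis 2-blade squares to minus the product of its generators' squares); cross terms between blades sharing an index anticommute and cancel; the commuting (index-disjoint) pairs give grade-4 terms 2*c*c'*(blade product), which cancel blade by blade — γ1234: 631558656/30381125 - 56118528/6076225 - 350966016/30381125 = 0 — confirming B is simple. So B^2 = 0.
Answer: null-rotation, certificate B^2 = 0. B^2 = 0 is basis-independent, so its sign is the whole story.


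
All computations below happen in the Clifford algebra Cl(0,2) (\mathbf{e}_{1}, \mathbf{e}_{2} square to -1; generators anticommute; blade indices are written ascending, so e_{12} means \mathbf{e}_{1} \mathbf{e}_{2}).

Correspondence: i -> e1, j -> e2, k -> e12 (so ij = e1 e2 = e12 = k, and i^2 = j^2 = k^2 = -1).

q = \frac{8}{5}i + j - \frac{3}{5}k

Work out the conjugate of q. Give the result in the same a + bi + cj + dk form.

In blades: q = \frac{8}{5} e_{1} + e_{2} - \frac{3}{5} e_{12}.
Conjugation here is Clifford conjugation: the scalar is fixed and the grade-1 and grade-2 blades all flip sign, giving -\frac{8}{5} e_{1} - e_{2} + \frac{3}{5} e_{12}; translating back:
Answer: -\frac{8}{5}i - j + \frac{3}{5}k


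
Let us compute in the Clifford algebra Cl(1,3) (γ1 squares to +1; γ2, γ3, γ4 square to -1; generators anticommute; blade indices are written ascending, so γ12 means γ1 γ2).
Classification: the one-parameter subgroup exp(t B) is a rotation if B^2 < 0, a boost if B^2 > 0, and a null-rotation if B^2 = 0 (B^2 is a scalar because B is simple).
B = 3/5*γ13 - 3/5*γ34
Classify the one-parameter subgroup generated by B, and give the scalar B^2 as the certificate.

B^2 term by term: the squares give (3/5)^2*(γ13)^2 + (-3/5)^2*(γ34)^2 = 9/25*(+1) + 9/25*(-1) = 0 (each basis 2-blade squares to minus the product of its generators' squares); cross terms between blades sharing an index anticommute and cancel. So B^2 = 0.
Answer: null-rotation, certificate B^2 = 0. No conjugation can change B^2 = 0; the sign gives the class.


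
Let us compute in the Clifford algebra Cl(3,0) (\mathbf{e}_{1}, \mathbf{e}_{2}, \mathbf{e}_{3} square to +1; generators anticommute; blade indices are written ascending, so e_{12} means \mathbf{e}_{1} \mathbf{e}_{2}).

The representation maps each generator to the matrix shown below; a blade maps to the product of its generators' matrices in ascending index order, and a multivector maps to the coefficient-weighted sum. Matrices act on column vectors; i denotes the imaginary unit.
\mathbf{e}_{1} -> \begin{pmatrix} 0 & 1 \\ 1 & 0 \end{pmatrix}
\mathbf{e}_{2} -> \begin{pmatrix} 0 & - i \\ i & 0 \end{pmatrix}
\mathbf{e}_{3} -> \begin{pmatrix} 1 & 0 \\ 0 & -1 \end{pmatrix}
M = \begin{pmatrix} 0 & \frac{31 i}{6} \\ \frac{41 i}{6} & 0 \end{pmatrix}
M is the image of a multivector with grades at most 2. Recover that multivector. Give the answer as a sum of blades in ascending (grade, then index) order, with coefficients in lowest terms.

Method: 1, rho(e_{1}), rho(e_{2}), rho(e_{3}) form a trace-orthogonal basis of the 2x2 complex matrices (tr(X Y) = 2 if X = Y, else 0), so M = m0*1 + m1*rho(e_{1}) + m2*rho(e_{2}) + m3*rho(e_{3}) with m0 = tr(M)/2 = 0, m1 = tr(M rho(e_{1}))/2 = 6 i, m2 = tr(M rho(e_{2}))/2 = \frac{5}{6}, m3 = tr(M rho(e_{3}))/2 = 0.
Multiplying table entries, the bivector images are rho(e_{12}) = i*rho(e_{3}), rho(e_{13}) = -i*rho(e_{2}), rho(e_{23}) = i*rho(e_{1}); with real blade coefficients the real parts of m0..m3 are the coefficients of 1, e_{1}, e_{2}, e_{3} and the imaginary parts give the bivectors (e_{23}: Im m1, e_{13}: -Im m2, e_{12}: Im m3).
Answer: \frac{5}{6} e_{2} + 6 e_{23}


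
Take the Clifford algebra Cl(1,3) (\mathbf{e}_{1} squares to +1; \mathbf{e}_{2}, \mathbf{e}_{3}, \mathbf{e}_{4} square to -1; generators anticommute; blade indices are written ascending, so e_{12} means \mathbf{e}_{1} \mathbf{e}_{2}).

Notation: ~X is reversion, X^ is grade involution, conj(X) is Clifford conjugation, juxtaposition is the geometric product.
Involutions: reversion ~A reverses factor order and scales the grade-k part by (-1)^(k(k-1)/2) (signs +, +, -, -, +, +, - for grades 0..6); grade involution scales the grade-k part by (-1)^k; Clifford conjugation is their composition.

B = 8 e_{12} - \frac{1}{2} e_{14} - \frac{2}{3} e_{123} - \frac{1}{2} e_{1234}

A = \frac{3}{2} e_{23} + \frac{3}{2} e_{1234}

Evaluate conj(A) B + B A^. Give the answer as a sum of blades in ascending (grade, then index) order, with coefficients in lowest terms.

first term: \frac{3}{4} - e_{1} - e_{4} - 12 e_{13} - \frac{3}{4} e_{14} - \frac{3}{4} e_{23} + 12 e_{34} + \frac{3}{4} e_{1234}
second term: \frac{3}{4} + e_{1} + e_{4} - 12 e_{13} + \frac{3}{4} e_{14} - \frac{3}{4} e_{23} + 12 e_{34} - \frac{3}{4} e_{1234}
Answer: \frac{3}{2} - 24 e_{13} - \frac{3}{2} e_{23} + 24 e_{34}


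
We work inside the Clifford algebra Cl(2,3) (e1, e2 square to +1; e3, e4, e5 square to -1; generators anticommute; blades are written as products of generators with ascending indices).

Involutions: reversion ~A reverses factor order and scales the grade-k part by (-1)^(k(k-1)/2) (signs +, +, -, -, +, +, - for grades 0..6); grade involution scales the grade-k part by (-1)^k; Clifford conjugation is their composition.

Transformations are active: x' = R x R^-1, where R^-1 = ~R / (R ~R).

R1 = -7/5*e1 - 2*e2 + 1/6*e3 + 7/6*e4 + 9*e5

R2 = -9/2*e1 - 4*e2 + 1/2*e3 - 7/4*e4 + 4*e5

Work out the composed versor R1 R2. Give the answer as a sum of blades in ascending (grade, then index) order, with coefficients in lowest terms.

Distribute over the terms of R1 (each basis-blade product reordered to ascending indices, repeated generators contracted through their squares):
(-7/5*e1) R2 = 63/10 + 28/5*e1 e2 - 7/10*e1 e3 + 49/20*e1 e4 - 28/5*e1 e5
(-2*e2) R2 = 8 - 9*e1 e2 - e2 e3 + 7/2*e2 e4 - 8*e2 e5
(1/6*e3) R2 = -1/12 + 3/4*e1 e3 + 2/3*e2 e3 - 7/24*e3 e4 + 2/3*e3 e5
(7/6*e4) R2 = 49/24 + 21/4*e1 e4 + 14/3*e2 e4 - 7/12*e3 e4 + 14/3*e4 e5
(9*e5) R2 = -36 + 81/2*e1 e5 + 36*e2 e5 - 9/2*e3 e5 + 63/4*e4 e5
Summing the partial products and collecting blades:
Answer: -2369/120 - 17/5*e1 e2 + 1/20*e1 e3 + 77/10*e1 e4 + 349/10*e1 e5 - 1/3*e2 e3 + 49/6*e2 e4 + 28*e2 e5 - 7/8*e3 e4 - 23/6*e3 e5 + 245/12*e4 e5


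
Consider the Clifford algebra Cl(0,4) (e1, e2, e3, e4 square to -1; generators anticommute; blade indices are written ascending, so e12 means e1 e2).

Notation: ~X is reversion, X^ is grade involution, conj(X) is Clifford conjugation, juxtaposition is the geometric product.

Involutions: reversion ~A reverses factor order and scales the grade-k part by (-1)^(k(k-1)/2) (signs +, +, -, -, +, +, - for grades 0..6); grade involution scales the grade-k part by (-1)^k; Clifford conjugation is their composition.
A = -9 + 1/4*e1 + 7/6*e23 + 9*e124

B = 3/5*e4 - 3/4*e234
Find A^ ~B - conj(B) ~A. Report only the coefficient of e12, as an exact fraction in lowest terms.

first term: -251/40*e4 + 27/5*e12 - 27/4*e13 - 3/20*e14 - 121/20*e234 - 3/16*e1234
second term: 181/40*e4 - 27/5*e12 - 27/4*e13 + 3/20*e14 + 149/20*e234 + 3/16*e1234
Answer: 54/5


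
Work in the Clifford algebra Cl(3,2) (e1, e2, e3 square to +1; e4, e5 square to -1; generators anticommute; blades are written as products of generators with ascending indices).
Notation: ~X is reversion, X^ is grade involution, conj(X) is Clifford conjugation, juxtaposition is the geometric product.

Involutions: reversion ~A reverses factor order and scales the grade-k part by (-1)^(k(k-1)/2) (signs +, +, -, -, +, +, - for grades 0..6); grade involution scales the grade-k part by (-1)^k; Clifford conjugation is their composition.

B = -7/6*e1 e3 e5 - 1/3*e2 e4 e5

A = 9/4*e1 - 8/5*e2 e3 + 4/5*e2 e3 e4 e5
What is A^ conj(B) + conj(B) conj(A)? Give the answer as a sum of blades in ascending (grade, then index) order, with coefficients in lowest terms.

first term: -4/15*e3 + 21/8*e3 e5 + 14/15*e1 e2 e4 + 28/15*e1 e2 e5 - 8/15*e3 e4 e5 + 3/4*e1 e2 e4 e5
second term: 4/15*e3 + 21/8*e3 e5 + 14/15*e1 e2 e4 + 28/15*e1 e2 e5 - 8/15*e3 e4 e5 - 3/4*e1 e2 e4 e5
Answer: 21/4*e3 e5 + 28/15*e1 e2 e4 + 56/15*e1 e2 e5 - 16/15*e3 e4 e5


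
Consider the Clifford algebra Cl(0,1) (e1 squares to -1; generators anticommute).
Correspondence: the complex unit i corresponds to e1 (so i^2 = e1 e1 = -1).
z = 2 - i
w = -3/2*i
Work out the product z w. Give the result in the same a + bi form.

In blades: z = 2 - e1, w = -3/2*e1.
Distribute z over w term by term (generator squares from the signature, products reordered to ascending indices): (2)*w = -3*e1; (-e1)*w = -3/2.
Sum: -3/2 - 3*e1; translating back through the correspondence:
Answer: -3/2 - 3i


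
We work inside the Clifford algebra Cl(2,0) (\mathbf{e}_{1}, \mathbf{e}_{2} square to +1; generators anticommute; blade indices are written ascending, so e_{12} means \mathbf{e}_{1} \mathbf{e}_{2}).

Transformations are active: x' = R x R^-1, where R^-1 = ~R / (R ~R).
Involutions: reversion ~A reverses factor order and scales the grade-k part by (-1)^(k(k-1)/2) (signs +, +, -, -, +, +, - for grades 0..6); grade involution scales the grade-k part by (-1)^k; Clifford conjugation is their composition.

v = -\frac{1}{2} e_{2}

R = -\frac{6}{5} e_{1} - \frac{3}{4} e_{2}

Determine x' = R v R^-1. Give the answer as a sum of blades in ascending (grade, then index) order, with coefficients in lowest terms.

~R = -\frac{6}{5} e_{1} - \frac{3}{4} e_{2}, and R ~R = \frac{801}{400}, so R^-1 = ~R / (\frac{801}{400}).
R v = \frac{3}{8} + \frac{3}{5} e_{12}
Answer: -\frac{40}{89} e_{1} + \frac{39}{178} e_{2}


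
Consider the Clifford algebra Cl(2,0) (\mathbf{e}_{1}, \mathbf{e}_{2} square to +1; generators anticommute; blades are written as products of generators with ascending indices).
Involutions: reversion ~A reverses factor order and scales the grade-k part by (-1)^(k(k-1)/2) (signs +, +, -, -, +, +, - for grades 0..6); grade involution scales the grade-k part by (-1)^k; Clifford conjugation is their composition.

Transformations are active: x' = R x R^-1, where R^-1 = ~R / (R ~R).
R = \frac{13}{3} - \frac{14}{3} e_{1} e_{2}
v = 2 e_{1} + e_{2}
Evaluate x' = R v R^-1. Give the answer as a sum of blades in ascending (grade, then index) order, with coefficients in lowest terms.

~R = \frac{13}{3} + \frac{14}{3} e_{1} e_{2}, and R ~R = \frac{365}{9}, so R^-1 = ~R / (\frac{365}{9}).
R v = 4 e_{1} + \frac{41}{3} e_{2}
Answer: -\frac{418}{365} e_{1} + \frac{701}{365} e_{2}


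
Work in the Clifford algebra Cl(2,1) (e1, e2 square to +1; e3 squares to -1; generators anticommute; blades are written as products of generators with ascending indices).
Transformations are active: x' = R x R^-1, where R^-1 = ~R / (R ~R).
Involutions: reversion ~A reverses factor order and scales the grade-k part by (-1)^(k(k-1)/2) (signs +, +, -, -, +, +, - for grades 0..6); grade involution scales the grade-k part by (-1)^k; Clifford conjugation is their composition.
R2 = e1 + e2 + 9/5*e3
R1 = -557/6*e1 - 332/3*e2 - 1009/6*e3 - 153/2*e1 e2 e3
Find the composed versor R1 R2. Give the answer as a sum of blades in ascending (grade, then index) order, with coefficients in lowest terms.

Distribute over the terms of R2 (each basis-blade product reordered to ascending indices, repeated generators contracted through their squares):
R1 (e1) = -557/6 + 332/3*e1 e2 + 1009/6*e1 e3 - 153/2*e2 e3
R1 (e2) = -332/3 - 557/6*e1 e2 + 153/2*e1 e3 + 1009/6*e2 e3
R1 (9/5*e3) = 3027/10 + 1377/10*e1 e2 - 1671/10*e1 e3 - 996/5*e2 e3
Summing the partial products and collecting blades:
Answer: 496/5 + 2333/15*e1 e2 + 2327/30*e1 e3 - 1613/15*e2 e3


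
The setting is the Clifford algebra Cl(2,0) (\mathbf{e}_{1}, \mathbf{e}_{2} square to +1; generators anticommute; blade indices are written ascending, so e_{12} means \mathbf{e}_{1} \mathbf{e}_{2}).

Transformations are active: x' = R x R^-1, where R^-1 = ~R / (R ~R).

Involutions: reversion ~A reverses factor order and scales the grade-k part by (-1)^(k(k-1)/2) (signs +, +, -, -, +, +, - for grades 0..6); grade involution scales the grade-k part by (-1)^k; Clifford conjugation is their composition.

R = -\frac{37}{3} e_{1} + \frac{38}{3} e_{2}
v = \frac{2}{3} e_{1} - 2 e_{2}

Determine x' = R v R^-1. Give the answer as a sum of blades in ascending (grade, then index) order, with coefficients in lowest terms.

~R = -\frac{37}{3} e_{1} + \frac{38}{3} e_{2}, and R ~R = \frac{2813}{9}, so R^-1 = ~R / (\frac{2813}{9}).
R v = -\frac{302}{9} + \frac{146}{9} e_{12}
Answer: \frac{5574}{2813} e_{1} - \frac{6074}{8439} e_{2}


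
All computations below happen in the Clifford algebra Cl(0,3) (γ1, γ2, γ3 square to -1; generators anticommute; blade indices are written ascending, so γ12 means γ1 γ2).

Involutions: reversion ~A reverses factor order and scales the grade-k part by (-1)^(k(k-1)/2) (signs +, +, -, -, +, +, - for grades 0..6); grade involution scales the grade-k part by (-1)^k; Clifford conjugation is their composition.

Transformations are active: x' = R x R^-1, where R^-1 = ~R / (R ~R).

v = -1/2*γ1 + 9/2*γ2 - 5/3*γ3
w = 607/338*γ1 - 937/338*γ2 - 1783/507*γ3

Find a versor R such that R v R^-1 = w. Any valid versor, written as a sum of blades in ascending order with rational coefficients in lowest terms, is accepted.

Equal squares first: v^2 = w^2 = -419/18. Then v + w = 219/169*γ1 + 292/169*γ2 - 876/169*γ3 is a versor taking v to w, provided it is invertible.
Answer: 219/169*γ1 + 292/169*γ2 - 876/169*γ3


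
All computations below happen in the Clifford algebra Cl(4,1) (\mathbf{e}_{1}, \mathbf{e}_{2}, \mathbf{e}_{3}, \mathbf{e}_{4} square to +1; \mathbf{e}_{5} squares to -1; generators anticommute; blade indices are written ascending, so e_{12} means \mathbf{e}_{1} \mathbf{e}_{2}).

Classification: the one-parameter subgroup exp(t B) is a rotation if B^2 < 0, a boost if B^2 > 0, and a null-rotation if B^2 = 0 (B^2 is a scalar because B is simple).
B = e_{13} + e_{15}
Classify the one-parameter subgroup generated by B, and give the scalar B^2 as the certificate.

B^2 term by term: the squares give (1)^2*(e_{13})^2 + (1)^2*(e_{15})^2 = 1*(-1) + 1*(+1) = 0 (each basis 2-blade squares to minus the product of its generators' squares); cross terms between blades sharing an index anticommute and cancel. So B^2 = 0.
Answer: null-rotation, certificate B^2 = 0. Certificate logic: 0 is a conjugation-invariant scalar, so its sign fixes rotation versus boost versus null-rotation outright.


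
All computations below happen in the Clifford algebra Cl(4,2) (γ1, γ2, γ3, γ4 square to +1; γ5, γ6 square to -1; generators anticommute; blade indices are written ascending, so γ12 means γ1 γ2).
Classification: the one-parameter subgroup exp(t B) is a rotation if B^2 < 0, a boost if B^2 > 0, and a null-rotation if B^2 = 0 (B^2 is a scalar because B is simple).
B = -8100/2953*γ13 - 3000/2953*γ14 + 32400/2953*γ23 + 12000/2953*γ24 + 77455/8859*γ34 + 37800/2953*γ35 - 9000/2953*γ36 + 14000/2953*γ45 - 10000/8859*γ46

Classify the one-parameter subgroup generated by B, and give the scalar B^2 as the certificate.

B^2 term by term: the squares give (-8100/2953)^2*(γ13)^2 + (-3000/2953)^2*(γ14)^2 + (32400/2953)^2*(γ23)^2 + (12000/2953)^2*(γ24)^2 + (77455/8859)^2*(γ34)^2 + (37800/2953)^2*(γ35)^2 + (-9000/2953)^2*(γ36)^2 + (14000/2953)^2*(γ45)^2 + (-10000/8859)^2*(γ46)^2 = 65610000/8720209*(-1) + 9000000/8720209*(-1) + 1049760000/8720209*(-1) + 144000000/8720209*(-1) + 5999277025/78481881*(-1) + 1428840000/8720209*(+1) + 81000000/8720209*(+1) + 196000000/8720209*(+1) + 100000000/78481881*(+1) = -25 (each basis 2-blade squares to minus the product of its generators' squares); cross terms between blades sharing an index anticommute and cancel; the commuting (index-disjoint) pairs give grade-4 terms 2*c*c'*(blade product), which cancel blade by blade — γ1234: 194400000/8720209 - 194400000/8720209 = 0; γ1345: -226800000/8720209 + 226800000/8720209 = 0; γ1346: 54000000/8720209 - 54000000/8720209 = 0; γ2345: 907200000/8720209 - 907200000/8720209 = 0; γ2346: -216000000/8720209 + 216000000/8720209 = 0; γ3456: 252000000/8720209 - 252000000/8720209 = 0 — confirming B is simple. So B^2 = -25.
Answer: rotation, certificate B^2 = -25. Why this suffices: the scalar -25 survives any versor conjugation, so its sign alone determines the class however B is presented.
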